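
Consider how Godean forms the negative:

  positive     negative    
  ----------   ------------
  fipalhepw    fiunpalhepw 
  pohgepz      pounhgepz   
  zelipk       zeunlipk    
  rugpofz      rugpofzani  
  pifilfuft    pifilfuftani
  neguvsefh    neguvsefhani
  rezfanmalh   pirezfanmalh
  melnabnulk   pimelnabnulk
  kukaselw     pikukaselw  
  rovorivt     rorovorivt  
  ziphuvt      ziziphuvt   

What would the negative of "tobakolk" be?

pitobakolk

pohgepz and rugpofz both end in -z yet inflect differently (pounhgepz, rugpofzani), so the final letter is not what conditions the rule; the second-to-last letter is.
"tobakolk" has second-to-last letter 'l'. The stems whose second-to-last letter is 'l' (rezfanmalh → pirezfanmalh, melnabnulk → pimelnabnulk, kukaselw → pikukaselw) add the prefix pi-.
The other patterns: stems whose second-to-last letter is 'p' insert -un- after the first vowel; stems whose second-to-last letter is 'f' add -ani; stems whose second-to-last letter is 'v' repeat the first consonant+vowel as a prefix.
So tobakolk → pitobakolk.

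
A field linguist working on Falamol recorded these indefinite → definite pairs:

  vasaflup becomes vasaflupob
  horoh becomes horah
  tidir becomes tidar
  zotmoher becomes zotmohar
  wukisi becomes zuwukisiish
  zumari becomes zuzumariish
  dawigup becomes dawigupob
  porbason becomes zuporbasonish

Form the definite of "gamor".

wukisi and tidir both have last vowel 'i' yet inflect differently (zuwukisiish, tidar), so the last vowel is not what conditions the rule; the final letter is.
"gamor" ends in -r. The stems ending in -r (zotmoher → zotmohar, tidir → tidar) change the last vowel to 'a'.
The other patterns: stems ending in -i or -n add zu- … -ish around the stem; stems ending in -p add -ob.
So gamor → gamar.

gamar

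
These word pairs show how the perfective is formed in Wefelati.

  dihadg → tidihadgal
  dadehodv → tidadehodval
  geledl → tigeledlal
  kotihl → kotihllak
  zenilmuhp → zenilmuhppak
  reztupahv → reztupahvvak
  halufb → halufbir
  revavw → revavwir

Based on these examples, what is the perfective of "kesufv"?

geledl and kotihl both end in -l yet inflect differently (tigeledlal, kotihllak), so the final letter is not what conditions the rule; the second-to-last letter is.
"kesufv" has second-to-last letter 'f'. The one such stem in the data (halufb → halufbir) adds -ir, so the same rule applies.
So kesufv → kesufvir.

kesufvir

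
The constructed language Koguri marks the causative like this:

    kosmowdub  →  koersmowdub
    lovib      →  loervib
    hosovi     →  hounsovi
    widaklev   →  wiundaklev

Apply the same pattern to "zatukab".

"zatukab" ends in -b. The stems ending in -b (kosmowdub → koersmowdub, lovib → loervib) insert -er- after the first vowel.
The other pattern: stems ending in -i or -v insert -un- after the first vowel.
So zatukab → zaertukab.

zaertukab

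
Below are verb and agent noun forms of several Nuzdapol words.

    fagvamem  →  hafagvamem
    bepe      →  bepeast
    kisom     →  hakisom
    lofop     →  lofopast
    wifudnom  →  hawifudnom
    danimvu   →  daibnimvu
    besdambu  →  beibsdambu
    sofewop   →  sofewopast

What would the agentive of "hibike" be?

hibikeast

fagvamem and bepe both have last vowel 'e' yet inflect differently (hafagvamem, bepeast), so the last vowel is not what conditions the rule; the final letter is.
"hibike" ends in -e. The one such stem in the data (bepe → bepeast) adds -ast, so the same rule applies.
The other patterns: stems ending in -u insert -ib- after the first vowel; stems ending in -m add the prefix ha-.
So hibike → hibikeast.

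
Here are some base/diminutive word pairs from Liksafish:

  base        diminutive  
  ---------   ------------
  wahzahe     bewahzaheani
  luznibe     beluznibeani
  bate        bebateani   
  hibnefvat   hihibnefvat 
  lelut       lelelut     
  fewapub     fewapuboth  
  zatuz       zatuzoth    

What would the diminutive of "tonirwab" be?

tonirwaboth

lelut and zatuz both have last vowel 'u' yet inflect differently (lelelut, zatuzoth), so the last vowel is not what conditions the rule; the final letter is.
"tonirwab" ends in -b. The one such stem in the data (fewapub → fewapuboth) adds -oth, so the same rule applies.
The other patterns: stems ending in -e add be- … -ani around the stem; stems ending in -t repeat the first consonant+vowel as a prefix.
So tonirwab → tonirwaboth.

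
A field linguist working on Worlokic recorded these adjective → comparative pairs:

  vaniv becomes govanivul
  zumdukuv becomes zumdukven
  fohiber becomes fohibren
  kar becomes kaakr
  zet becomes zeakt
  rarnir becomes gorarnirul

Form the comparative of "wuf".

"wuf" has 1 vowel. The stems with 1 vowel (kar → kaakr, zet → zeakt) insert -ak- after the first vowel.
So wuf → wuakf.

wuakf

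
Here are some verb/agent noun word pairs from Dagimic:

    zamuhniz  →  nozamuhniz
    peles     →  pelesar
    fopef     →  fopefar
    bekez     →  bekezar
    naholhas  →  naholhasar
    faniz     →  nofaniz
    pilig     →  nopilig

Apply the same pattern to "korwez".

zamuhniz and bekez both end in -z yet inflect differently (nozamuhniz, bekezar), so the final letter is not what conditions the rule; the last vowel is.
"korwez" has last vowel 'e'. The stems whose last vowel is 'e' (peles → pelesar, bekez → bekezar, fopef → fopefar) add -ar.
So korwez → korwezar.

korwezar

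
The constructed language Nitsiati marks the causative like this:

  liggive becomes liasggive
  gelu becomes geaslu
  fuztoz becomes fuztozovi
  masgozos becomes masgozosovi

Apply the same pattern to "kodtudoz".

liggive and masgozos both have 3 vowels yet inflect differently (liasggive, masgozosovi), so the number of vowels is not what conditions the rule; whether the stem ends in a vowel or a consonant is.
"kodtudoz" ends in a consonant. The stems ending in a consonant (masgozos → masgozosovi, fuztoz → fuztozovi) add -ovi.
So kodtudoz → kodtudozovi.

kodtudozovi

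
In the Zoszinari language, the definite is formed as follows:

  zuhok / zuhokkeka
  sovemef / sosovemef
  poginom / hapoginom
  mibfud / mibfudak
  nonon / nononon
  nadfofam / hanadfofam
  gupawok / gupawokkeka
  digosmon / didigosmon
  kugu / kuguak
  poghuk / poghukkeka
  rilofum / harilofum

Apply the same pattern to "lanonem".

halanonem

"lanonem" ends in -m. The stems ending in -m (rilofum → harilofum, nadfofam → hanadfofam, poginom → hapoginom) add the prefix ha-.
The other patterns: stems ending in -d or -u add -ak; stems ending in -k double the final consonant and add -eka; stems ending in -f or -n repeat the first consonant+vowel as a prefix.
So lanonem → halanonem.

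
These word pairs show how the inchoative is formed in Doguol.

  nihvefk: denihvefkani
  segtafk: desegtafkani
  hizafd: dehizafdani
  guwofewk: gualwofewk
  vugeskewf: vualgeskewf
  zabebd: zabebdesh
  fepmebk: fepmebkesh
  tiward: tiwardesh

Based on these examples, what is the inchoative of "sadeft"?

nihvefk and guwofewk both end in -k yet inflect differently (denihvefkani, gualwofewk), so the final letter is not what conditions the rule; the second-to-last letter is.
"sadeft" has second-to-last letter 'f'. The stems whose second-to-last letter is 'f' (nihvefk → denihvefkani, segtafk → desegtafkani, hizafd → dehizafdani) add de- … -ani around the stem.
The other patterns: stems whose second-to-last letter is 'w' insert -al- after the first vowel; stems whose second-to-last letter is 'b' or 'r' add -esh.
So sadeft → desadeftani.

desadeftani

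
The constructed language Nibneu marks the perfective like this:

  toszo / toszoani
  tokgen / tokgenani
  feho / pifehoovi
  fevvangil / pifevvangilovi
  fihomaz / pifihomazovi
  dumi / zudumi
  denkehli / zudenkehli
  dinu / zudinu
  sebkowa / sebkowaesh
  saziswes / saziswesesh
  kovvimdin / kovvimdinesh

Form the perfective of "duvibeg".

zuduvibeg

"duvibeg" begins with d-. The stems beginning with d- (dumi → zudumi, denkehli → zudenkehli, dinu → zudinu) add the prefix zu-.
So duvibeg → zuduvibeg.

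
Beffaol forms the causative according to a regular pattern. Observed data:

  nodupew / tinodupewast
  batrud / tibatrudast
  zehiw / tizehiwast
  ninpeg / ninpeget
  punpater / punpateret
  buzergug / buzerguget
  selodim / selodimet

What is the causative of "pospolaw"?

tipospolawast

"pospolaw" ends in -w. The stems ending in -w (nodupew → tinodupewast, zehiw → tizehiwast) add ti- … -ast around the stem.
The other pattern: stems ending in -g, -m or -r add -et.
So pospolaw → tipospolawast.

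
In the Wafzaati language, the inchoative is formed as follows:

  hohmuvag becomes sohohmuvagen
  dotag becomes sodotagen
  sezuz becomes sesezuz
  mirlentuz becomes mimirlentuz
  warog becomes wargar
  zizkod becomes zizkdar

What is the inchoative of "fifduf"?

"fifduf" has last vowel 'u'. The stems whose last vowel is 'u' (sezuz → sesezuz, mirlentuz → mimirlentuz) repeat the first consonant+vowel as a prefix.
So fifduf → fififduf.

fififduf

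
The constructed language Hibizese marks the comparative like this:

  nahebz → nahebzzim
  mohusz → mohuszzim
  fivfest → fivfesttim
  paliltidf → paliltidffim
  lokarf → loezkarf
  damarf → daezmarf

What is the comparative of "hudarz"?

damarf and paliltidf both end in -f yet inflect differently (daezmarf, paliltidffim), so the final letter is not what conditions the rule; the second-to-last letter is.
"hudarz" has second-to-last letter 'r'. The stems whose second-to-last letter is 'r' (damarf → daezmarf, lokarf → loezkarf) insert -ez- after the first vowel.
The other pattern: stems whose second-to-last letter is 'b', 'd' or 's' double the final consonant and add -im.
So hudarz → huezdarz.

huezdarz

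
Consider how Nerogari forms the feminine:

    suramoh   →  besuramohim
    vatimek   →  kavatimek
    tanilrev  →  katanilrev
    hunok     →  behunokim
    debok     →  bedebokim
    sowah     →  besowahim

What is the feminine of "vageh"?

vatimek and debok both end in -k yet inflect differently (kavatimek, bedebokim), so the final letter is not what conditions the rule; the last vowel is.
"vageh" has last vowel 'e'. The stems whose last vowel is 'e' (vatimek → kavatimek, tanilrev → katanilrev) add the prefix ka-.
So vageh → kavageh.

kavageh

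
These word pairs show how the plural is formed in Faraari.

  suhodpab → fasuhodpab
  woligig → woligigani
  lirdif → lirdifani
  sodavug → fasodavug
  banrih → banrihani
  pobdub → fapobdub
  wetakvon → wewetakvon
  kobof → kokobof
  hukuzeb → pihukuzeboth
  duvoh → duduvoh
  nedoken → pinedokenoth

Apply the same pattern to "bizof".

bibizof

lirdif and kobof both end in -f yet inflect differently (lirdifani, kokobof), so the final letter is not what conditions the rule; the last vowel is.
"bizof" has last vowel 'o'. The stems whose last vowel is 'o' (kobof → kokobof, duvoh → duduvoh, wetakvon → wewetakvon) repeat the first consonant+vowel as a prefix.
The other patterns: stems whose last vowel is 'i' add -ani; stems whose last vowel is 'e' add pi- … -oth around the stem; stems whose last vowel is 'a' or 'u' add the prefix fa-.
So bizof → bibizof.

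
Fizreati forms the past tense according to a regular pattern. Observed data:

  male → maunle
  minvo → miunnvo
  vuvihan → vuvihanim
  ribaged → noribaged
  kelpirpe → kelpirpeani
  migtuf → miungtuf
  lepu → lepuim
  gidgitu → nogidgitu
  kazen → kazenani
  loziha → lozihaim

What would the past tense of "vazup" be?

male and kelpirpe both end in -e yet inflect differently (maunle, kelpirpeani), so the final letter is not what conditions the rule; the first letter is.
"vazup" begins with v-. The one such stem in the data (vuvihan → vuvihanim) adds -im, so the same rule applies.
So vazup → vazupim.

vazupim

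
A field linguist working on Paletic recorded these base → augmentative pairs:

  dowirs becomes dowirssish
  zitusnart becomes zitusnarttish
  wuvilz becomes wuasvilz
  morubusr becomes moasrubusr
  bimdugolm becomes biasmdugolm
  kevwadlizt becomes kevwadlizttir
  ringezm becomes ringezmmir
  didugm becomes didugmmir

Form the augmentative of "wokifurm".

wokifurmmish

"wokifurm" has second-to-last letter 'r'. The stems whose second-to-last letter is 'r' (dowirs → dowirssish, zitusnart → zitusnarttish) double the final consonant and add -ish.
The other patterns: stems whose second-to-last letter is 'l' or 's' insert -as- after the first vowel; stems whose second-to-last letter is 'g' or 'z' double the final consonant and add -ir.
So wokifurm → wokifurmmish.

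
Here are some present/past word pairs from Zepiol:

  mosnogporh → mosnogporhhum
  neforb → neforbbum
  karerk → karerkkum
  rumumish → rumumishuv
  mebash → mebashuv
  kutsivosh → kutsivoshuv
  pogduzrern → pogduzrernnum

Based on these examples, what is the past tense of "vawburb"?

mosnogporh and rumumish both end in -h yet inflect differently (mosnogporhhum, rumumishuv), so the final letter is not what conditions the rule; the second-to-last letter is.
"vawburb" has second-to-last letter 'r'. The stems whose second-to-last letter is 'r' (pogduzrern → pogduzrernnum, karerk → karerkkum, neforb → neforbbum) double the final consonant and add -um.
So vawburb → vawburbbum.

vawburbbum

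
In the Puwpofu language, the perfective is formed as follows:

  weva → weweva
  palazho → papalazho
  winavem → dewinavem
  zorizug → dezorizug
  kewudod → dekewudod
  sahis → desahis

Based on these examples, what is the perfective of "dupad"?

palazho and kewudod both have last vowel 'o' yet inflect differently (papalazho, dekewudod), so the last vowel is not what conditions the rule; whether the stem ends in a vowel or a consonant is.
"dupad" ends in a consonant. The stems ending in a consonant (winavem → dewinavem, zorizug → dezorizug, kewudod → dekewudod) add the prefix de-.
The other pattern: stems ending in a vowel repeat the first consonant+vowel as a prefix.
So dupad → dedupad.

dedupad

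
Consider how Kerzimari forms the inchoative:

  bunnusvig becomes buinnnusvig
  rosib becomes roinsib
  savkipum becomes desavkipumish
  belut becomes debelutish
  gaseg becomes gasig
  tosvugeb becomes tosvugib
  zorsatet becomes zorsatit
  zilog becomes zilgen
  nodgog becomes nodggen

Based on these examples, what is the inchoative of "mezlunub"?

bunnusvig and gaseg both end in -g yet inflect differently (buinnnusvig, gasig), so the final letter is not what conditions the rule; the last vowel is.
"mezlunub" has last vowel 'u'. The stems whose last vowel is 'u' (savkipum → desavkipumish, belut → debelutish) add de- … -ish around the stem.
So mezlunub → demezlunubish.

demezlunubish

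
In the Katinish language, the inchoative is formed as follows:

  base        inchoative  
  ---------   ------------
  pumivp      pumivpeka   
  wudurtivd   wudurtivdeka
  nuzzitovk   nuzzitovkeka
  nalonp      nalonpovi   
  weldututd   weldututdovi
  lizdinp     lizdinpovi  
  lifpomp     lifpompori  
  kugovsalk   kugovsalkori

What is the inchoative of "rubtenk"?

pumivp and nalonp both end in -p yet inflect differently (pumivpeka, nalonpovi), so the final letter is not what conditions the rule; the second-to-last letter is.
"rubtenk" has second-to-last letter 'n'. The stems whose second-to-last letter is 'n' (nalonp → nalonpovi, lizdinp → lizdinpovi) add -ovi.
The other patterns: stems whose second-to-last letter is 'v' add -eka; stems whose second-to-last letter is 'l' or 'm' add -ori.
So rubtenk → rubtenkovi.

rubtenkovi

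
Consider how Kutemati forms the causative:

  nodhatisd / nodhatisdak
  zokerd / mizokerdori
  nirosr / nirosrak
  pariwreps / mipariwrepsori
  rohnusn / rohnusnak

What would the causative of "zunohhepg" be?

mizunohhepgori

"zunohhepg" has second-to-last letter 'p'. The one such stem in the data (pariwreps → mipariwrepsori) adds mi- … -ori around the stem, so the same rule applies.
The other pattern: stems whose second-to-last letter is 's' add -ak.
So zunohhepg → mizunohhepgori.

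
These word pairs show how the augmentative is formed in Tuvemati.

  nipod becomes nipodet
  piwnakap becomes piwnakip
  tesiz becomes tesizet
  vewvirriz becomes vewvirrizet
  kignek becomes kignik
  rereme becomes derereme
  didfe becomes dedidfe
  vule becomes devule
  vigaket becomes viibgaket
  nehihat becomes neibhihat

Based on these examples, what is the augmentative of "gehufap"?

gehufip

"gehufap" ends in -p. The one such stem in the data (piwnakap → piwnakip) changes the last vowel to 'i' (as does kignek), so the same rule applies.
The other patterns: stems ending in -e add the prefix de-; stems ending in -t insert -ib- after the first vowel; stems ending in -d or -z add -et.
So gehufap → gehufip.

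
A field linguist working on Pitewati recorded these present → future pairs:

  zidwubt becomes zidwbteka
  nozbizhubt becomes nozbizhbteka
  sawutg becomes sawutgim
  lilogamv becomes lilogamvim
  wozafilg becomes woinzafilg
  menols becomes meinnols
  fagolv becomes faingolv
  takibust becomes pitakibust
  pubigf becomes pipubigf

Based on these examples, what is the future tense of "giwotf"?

sawutg and wozafilg both end in -g yet inflect differently (sawutgim, woinzafilg), so the final letter is not what conditions the rule; the second-to-last letter is.
"giwotf" has second-to-last letter 't'. The one such stem in the data (sawutg → sawutgim) adds -im, so the same rule applies.
The other patterns: stems whose second-to-last letter is 'b' delete the last vowel and add -eka; stems whose second-to-last letter is 'l' insert -in- after the first vowel; stems whose second-to-last letter is 'g' or 's' add the prefix pi-.
So giwotf → giwotfim.

giwotfim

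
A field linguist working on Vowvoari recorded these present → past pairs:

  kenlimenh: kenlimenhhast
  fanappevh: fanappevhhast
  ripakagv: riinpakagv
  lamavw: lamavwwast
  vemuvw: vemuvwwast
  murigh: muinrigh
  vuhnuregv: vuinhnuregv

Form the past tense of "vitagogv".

murigh and fanappevh both end in -h yet inflect differently (muinrigh, fanappevhhast), so the final letter is not what conditions the rule; the second-to-last letter is.
"vitagogv" has second-to-last letter 'g'. The stems whose second-to-last letter is 'g' (ripakagv → riinpakagv, murigh → muinrigh, vuhnuregv → vuinhnuregv) insert -in- after the first vowel.
So vitagogv → viintagogv.

viintagogv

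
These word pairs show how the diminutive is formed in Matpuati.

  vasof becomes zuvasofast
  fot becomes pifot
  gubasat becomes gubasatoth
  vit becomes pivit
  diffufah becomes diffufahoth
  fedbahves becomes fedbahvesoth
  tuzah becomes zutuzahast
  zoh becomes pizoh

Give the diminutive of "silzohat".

silzohatoth

"silzohat" has 3 vowels. The stems with 3 vowels (diffufah → diffufahoth, fedbahves → fedbahvesoth, gubasat → gubasatoth) add -oth.
The other patterns: stems with 1 vowel add the prefix pi-; stems with 2 vowels add zu- … -ast around the stem.
So silzohat → silzohatoth.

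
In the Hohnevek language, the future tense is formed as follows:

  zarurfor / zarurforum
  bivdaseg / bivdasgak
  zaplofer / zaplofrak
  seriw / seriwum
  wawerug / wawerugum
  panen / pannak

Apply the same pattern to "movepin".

zaplofer and zarurfor both end in -r yet inflect differently (zaplofrak, zarurforum), so the final letter is not what conditions the rule; the last vowel is.
"movepin" has last vowel 'i'. The one such stem in the data (seriw → seriwum) adds -um, so the same rule applies.
So movepin → movepinum.

movepinum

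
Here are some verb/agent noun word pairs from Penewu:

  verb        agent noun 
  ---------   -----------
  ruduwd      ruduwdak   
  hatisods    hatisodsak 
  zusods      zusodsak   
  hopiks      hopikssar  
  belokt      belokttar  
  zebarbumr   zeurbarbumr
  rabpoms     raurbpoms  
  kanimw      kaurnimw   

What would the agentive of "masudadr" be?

zusods and hopiks both end in -s yet inflect differently (zusodsak, hopikssar), so the final letter is not what conditions the rule; the second-to-last letter is.
"masudadr" has second-to-last letter 'd'. The stems whose second-to-last letter is 'd' (zusods → zusodsak, hatisods → hatisodsak) add -ak.
So masudadr → masudadrak.

masudadrak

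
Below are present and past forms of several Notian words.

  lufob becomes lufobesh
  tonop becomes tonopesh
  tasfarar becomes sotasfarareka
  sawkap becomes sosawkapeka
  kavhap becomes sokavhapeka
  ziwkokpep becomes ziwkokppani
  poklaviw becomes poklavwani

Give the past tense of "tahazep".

tonop and sawkap both end in -p yet inflect differently (tonopesh, sosawkapeka), so the final letter is not what conditions the rule; the last vowel is.
"tahazep" has last vowel 'e'. The one such stem in the data (ziwkokpep → ziwkokppani) deletes the last vowel and adds -ani (as does poklaviw), so the same rule applies.
So tahazep → tahazpani.

tahazpani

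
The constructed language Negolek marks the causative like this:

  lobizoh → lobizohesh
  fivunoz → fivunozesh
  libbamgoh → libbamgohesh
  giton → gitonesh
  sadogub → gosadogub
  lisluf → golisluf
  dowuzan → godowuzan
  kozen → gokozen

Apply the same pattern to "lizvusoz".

giton and dowuzan both end in -n yet inflect differently (gitonesh, godowuzan), so the final letter is not what conditions the rule; the last vowel is.
"lizvusoz" has last vowel 'o'. The stems whose last vowel is 'o' (lobizoh → lobizohesh, fivunoz → fivunozesh, libbamgoh → libbamgohesh) add -esh.
So lizvusoz → lizvusozesh.

lizvusozesh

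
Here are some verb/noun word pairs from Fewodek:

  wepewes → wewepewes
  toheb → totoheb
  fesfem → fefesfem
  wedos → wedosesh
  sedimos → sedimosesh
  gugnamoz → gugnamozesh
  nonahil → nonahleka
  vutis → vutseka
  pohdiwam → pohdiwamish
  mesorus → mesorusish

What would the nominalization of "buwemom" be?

buwemomesh

wepewes and wedos both end in -s yet inflect differently (wewepewes, wedosesh), so the final letter is not what conditions the rule; the last vowel is.
"buwemom" has last vowel 'o'. The stems whose last vowel is 'o' (wedos → wedosesh, sedimos → sedimosesh, gugnamoz → gugnamozesh) add -esh.
So buwemom → buwemomesh.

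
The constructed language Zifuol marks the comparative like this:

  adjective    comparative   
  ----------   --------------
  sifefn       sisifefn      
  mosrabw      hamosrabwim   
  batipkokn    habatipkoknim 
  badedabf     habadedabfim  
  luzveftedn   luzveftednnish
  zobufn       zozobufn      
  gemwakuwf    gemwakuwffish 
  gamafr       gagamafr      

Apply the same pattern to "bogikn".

sifefn and batipkokn both end in -n yet inflect differently (sisifefn, habatipkoknim), so the final letter is not what conditions the rule; the second-to-last letter is.
"bogikn" has second-to-last letter 'k'. The one such stem in the data (batipkokn → habatipkoknim) adds ha- … -im around the stem, so the same rule applies.
So bogikn → habogiknim.

habogiknim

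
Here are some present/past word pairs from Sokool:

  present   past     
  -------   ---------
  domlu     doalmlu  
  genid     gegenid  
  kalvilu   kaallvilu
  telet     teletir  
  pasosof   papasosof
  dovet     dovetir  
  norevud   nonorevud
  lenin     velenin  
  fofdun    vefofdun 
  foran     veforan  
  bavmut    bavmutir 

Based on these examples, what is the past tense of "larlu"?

"larlu" ends in -u. The stems ending in -u (kalvilu → kaallvilu, domlu → doalmlu) insert -al- after the first vowel.
So larlu → laalrlu.

laalrlu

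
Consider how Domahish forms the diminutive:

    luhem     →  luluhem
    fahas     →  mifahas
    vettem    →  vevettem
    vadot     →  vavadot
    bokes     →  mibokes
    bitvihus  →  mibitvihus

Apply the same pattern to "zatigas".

"zatigas" ends in -s. The stems ending in -s (bitvihus → mibitvihus, fahas → mifahas, bokes → mibokes) add the prefix mi-.
The other pattern: stems ending in -m or -t repeat the first consonant+vowel as a prefix.
So zatigas → mizatigas.

mizatigas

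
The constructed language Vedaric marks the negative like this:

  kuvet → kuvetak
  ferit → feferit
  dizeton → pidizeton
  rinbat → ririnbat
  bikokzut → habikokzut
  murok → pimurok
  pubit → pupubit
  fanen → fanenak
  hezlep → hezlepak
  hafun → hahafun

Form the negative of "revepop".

pirevepop

"revepop" has last vowel 'o'. The stems whose last vowel is 'o' (dizeton → pidizeton, murok → pimurok) add the prefix pi-.
So revepop → pirevepop.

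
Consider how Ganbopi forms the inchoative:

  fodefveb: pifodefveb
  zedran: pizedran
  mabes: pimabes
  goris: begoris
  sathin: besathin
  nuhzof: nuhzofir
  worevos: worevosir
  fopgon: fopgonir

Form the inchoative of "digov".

"digov" has last vowel 'o'. The stems whose last vowel is 'o' (nuhzof → nuhzofir, worevos → worevosir, fopgon → fopgonir) add -ir.
The other patterns: stems whose last vowel is 'a' or 'e' add the prefix pi-; stems whose last vowel is 'i' add the prefix be-.
So digov → digovir.

digovir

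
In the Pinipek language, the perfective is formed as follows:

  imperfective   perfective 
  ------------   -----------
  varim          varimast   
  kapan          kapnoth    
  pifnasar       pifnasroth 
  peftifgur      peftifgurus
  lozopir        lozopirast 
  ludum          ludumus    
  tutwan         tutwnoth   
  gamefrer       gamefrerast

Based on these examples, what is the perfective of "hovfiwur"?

hovfiwurus

"hovfiwur" has last vowel 'u'. The stems whose last vowel is 'u' (ludum → ludumus, peftifgur → peftifgurus) add -us.
The other patterns: stems whose last vowel is 'a' delete the last vowel and add -oth; stems whose last vowel is 'e' or 'i' add -ast.
So hovfiwur → hovfiwurus.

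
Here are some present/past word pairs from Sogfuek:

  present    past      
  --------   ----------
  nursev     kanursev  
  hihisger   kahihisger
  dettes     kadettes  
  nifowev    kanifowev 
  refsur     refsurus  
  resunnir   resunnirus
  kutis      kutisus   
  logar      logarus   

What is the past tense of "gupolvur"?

hihisger and refsur both end in -r yet inflect differently (kahihisger, refsurus), so the final letter is not what conditions the rule; the last vowel is.
"gupolvur" has last vowel 'u'. The one such stem in the data (refsur → refsurus) adds -us, so the same rule applies.
The other pattern: stems whose last vowel is 'e' add the prefix ka-.
So gupolvur → gupolvurus.

gupolvurus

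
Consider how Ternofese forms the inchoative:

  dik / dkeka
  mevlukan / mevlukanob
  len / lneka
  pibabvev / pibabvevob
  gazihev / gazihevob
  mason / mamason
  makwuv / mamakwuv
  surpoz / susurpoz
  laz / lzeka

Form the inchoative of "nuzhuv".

laz and surpoz both end in -z yet inflect differently (lzeka, susurpoz), so the final letter is not what conditions the rule; the number of vowels is.
"nuzhuv" has 2 vowels. The stems with 2 vowels (surpoz → susurpoz, mason → mamason, makwuv → mamakwuv) repeat the first consonant+vowel as a prefix.
So nuzhuv → nunuzhuv.

nunuzhuv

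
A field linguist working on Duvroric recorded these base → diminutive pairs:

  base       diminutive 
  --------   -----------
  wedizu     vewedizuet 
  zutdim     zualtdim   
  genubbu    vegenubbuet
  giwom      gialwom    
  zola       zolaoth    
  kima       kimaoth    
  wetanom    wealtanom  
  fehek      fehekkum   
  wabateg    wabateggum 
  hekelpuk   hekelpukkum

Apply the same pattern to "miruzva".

genubbu and hekelpuk both have last vowel 'u' yet inflect differently (vegenubbuet, hekelpukkum), so the last vowel is not what conditions the rule; the final letter is.
"miruzva" ends in -a. The stems ending in -a (kima → kimaoth, zola → zolaoth) add -oth.
So miruzva → miruzvaoth.

miruzvaoth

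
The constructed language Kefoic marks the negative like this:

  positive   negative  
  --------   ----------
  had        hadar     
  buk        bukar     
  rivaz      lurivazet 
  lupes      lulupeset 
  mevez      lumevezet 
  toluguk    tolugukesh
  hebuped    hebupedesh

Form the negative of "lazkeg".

"lazkeg" has 2 vowels. The stems with 2 vowels (rivaz → lurivazet, lupes → lulupeset, mevez → lumevezet) add lu- … -et around the stem.
The other patterns: stems with 1 vowel add -ar; stems with 3 vowels add -esh.
So lazkeg → lulazkeget.

lulazkeget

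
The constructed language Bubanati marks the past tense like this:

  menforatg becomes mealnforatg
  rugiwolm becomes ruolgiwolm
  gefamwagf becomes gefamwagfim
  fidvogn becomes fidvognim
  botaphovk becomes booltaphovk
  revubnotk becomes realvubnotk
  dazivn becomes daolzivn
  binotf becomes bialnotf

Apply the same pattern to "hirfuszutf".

gefamwagf and binotf both end in -f yet inflect differently (gefamwagfim, bialnotf), so the final letter is not what conditions the rule; the second-to-last letter is.
"hirfuszutf" has second-to-last letter 't'. The stems whose second-to-last letter is 't' (menforatg → mealnforatg, revubnotk → realvubnotk, binotf → bialnotf) insert -al- after the first vowel.
The other patterns: stems whose second-to-last letter is 'g' add -im; stems whose second-to-last letter is 'l' or 'v' insert -ol- after the first vowel.
So hirfuszutf → hialrfuszutf.

hialrfuszutf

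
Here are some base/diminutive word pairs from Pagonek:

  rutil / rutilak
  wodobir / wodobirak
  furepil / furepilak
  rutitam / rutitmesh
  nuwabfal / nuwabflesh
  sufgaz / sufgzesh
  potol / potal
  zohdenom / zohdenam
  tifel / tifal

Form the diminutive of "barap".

barpesh

rutil and nuwabfal both end in -l yet inflect differently (rutilak, nuwabflesh), so the final letter is not what conditions the rule; the last vowel is.
"barap" has last vowel 'a'. The stems whose last vowel is 'a' (rutitam → rutitmesh, nuwabfal → nuwabflesh, sufgaz → sufgzesh) delete the last vowel and add -esh.
The other patterns: stems whose last vowel is 'i' add -ak; stems whose last vowel is 'e' or 'o' change the last vowel to 'a'.
So barap → barpesh.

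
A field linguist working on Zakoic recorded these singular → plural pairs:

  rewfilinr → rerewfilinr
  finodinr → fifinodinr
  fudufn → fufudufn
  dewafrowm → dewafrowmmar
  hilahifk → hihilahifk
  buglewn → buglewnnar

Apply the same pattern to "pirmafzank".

pipirmafzank

buglewn and fudufn both end in -n yet inflect differently (buglewnnar, fufudufn), so the final letter is not what conditions the rule; the second-to-last letter is.
"pirmafzank" has second-to-last letter 'n'. The stems whose second-to-last letter is 'n' (finodinr → fifinodinr, rewfilinr → rerewfilinr) repeat the first consonant+vowel as a prefix.
The other pattern: stems whose second-to-last letter is 'w' double the final consonant and add -ar.
So pirmafzank → pipirmafzank.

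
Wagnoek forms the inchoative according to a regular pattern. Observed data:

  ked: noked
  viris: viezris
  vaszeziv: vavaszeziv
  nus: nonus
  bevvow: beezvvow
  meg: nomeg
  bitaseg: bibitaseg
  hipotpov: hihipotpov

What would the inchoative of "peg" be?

nus and viris both end in -s yet inflect differently (nonus, viezris), so the final letter is not what conditions the rule; the number of vowels is.
"peg" has 1 vowel. The stems with 1 vowel (nus → nonus, ked → noked, meg → nomeg) add the prefix no-.
The other patterns: stems with 2 vowels insert -ez- after the first vowel; stems with 3 vowels repeat the first consonant+vowel as a prefix.
So peg → nopeg.

nopeg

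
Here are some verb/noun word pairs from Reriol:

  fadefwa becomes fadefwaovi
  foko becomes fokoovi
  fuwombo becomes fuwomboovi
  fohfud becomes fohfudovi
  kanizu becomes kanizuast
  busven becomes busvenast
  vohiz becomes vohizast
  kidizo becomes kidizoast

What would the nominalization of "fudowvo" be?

foko and kidizo both end in -o yet inflect differently (fokoovi, kidizoast), so the final letter is not what conditions the rule; the first letter is.
"fudowvo" begins with f-. The stems beginning with f- (fadefwa → fadefwaovi, foko → fokoovi, fuwombo → fuwomboovi) add -ovi.
So fudowvo → fudowvoovi.

fudowvoovi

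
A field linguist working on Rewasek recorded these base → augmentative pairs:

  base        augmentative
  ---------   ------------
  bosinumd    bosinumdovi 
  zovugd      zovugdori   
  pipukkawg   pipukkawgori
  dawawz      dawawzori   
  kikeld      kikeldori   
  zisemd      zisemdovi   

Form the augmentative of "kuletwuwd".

"kuletwuwd" has second-to-last letter 'w'. The stems whose second-to-last letter is 'w' (dawawz → dawawzori, pipukkawg → pipukkawgori) add -ori.
So kuletwuwd → kuletwuwdori.

kuletwuwdori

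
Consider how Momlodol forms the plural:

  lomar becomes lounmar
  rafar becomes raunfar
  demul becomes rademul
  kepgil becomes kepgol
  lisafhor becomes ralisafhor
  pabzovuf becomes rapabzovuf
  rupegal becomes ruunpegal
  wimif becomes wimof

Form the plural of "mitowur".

"mitowur" has last vowel 'u'. The stems whose last vowel is 'u' (demul → rademul, pabzovuf → rapabzovuf) add the prefix ra-.
The other patterns: stems whose last vowel is 'a' insert -un- after the first vowel; stems whose last vowel is 'i' change the last vowel to 'o'.
So mitowur → ramitowur.

ramitowur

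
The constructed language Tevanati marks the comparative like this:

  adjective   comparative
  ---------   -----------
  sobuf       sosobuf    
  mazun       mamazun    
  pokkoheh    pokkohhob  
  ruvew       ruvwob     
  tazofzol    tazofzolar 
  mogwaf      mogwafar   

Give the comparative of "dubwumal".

dubwumalar

"dubwumal" has last vowel 'a'. The one such stem in the data (mogwaf → mogwafar) adds -ar, so the same rule applies.
The other patterns: stems whose last vowel is 'u' repeat the first consonant+vowel as a prefix; stems whose last vowel is 'e' delete the last vowel and add -ob.
So dubwumal → dubwumalar.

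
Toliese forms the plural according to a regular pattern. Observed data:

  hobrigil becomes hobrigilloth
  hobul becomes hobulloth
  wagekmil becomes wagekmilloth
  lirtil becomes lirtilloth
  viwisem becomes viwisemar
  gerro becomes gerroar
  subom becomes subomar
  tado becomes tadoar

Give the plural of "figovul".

figovulloth

hobrigil and viwisem both have 3 vowels yet inflect differently (hobrigilloth, viwisemar), so the number of vowels is not what conditions the rule; the final letter is.
"figovul" ends in -l. The stems ending in -l (hobrigil → hobrigilloth, hobul → hobulloth, wagekmil → wagekmilloth) double the final consonant and add -oth.
So figovul → figovulloth.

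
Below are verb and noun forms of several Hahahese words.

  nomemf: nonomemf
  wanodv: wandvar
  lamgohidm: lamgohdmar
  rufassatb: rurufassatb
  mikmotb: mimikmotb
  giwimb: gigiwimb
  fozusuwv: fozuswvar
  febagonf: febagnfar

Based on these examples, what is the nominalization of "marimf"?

nomemf and febagonf both end in -f yet inflect differently (nonomemf, febagnfar), so the final letter is not what conditions the rule; the second-to-last letter is.
"marimf" has second-to-last letter 'm'. The stems whose second-to-last letter is 'm' (nomemf → nonomemf, giwimb → gigiwimb) repeat the first consonant+vowel as a prefix.
The other pattern: stems whose second-to-last letter is 'd', 'n' or 'w' delete the last vowel and add -ar.
So marimf → mamarimf.

mamarimf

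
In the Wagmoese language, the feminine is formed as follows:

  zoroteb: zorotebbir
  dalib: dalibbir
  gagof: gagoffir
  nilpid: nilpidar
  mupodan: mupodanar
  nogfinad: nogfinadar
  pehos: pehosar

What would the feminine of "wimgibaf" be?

gagof and pehos both have last vowel 'o' yet inflect differently (gagoffir, pehosar), so the last vowel is not what conditions the rule; the final letter is.
"wimgibaf" ends in -f. The one such stem in the data (gagof → gagoffir) doubles the final consonant and adds -ir (as do dalib, zoroteb), so the same rule applies.
So wimgibaf → wimgibaffir.

wimgibaffir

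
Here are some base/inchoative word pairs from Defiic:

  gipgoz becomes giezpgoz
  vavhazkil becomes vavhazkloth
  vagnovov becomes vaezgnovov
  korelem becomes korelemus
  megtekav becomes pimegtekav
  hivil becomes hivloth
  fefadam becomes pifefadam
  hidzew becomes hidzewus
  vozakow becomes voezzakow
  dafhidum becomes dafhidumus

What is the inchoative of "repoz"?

"repoz" has last vowel 'o'. The stems whose last vowel is 'o' (vagnovov → vaezgnovov, gipgoz → giezpgoz, vozakow → voezzakow) insert -ez- after the first vowel.
So repoz → reezpoz.

reezpoz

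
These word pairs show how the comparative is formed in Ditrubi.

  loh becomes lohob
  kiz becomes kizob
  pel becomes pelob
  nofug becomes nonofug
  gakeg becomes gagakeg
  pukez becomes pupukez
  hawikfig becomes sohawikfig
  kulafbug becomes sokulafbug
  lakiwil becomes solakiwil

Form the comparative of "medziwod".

kiz and pukez both end in -z yet inflect differently (kizob, pupukez), so the final letter is not what conditions the rule; the number of vowels is.
"medziwod" has 3 vowels. The stems with 3 vowels (hawikfig → sohawikfig, kulafbug → sokulafbug, lakiwil → solakiwil) add the prefix so-.
So medziwod → somedziwod.

somedziwod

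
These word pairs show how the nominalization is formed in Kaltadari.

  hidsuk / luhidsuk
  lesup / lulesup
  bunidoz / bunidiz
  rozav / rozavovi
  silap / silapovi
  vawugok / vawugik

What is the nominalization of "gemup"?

lugemup

hidsuk and vawugok both end in -k yet inflect differently (luhidsuk, vawugik), so the final letter is not what conditions the rule; the last vowel is.
"gemup" has last vowel 'u'. The stems whose last vowel is 'u' (hidsuk → luhidsuk, lesup → lulesup) add the prefix lu-.
The other patterns: stems whose last vowel is 'o' change the last vowel to 'i'; stems whose last vowel is 'a' add -ovi.
So gemup → lugemup.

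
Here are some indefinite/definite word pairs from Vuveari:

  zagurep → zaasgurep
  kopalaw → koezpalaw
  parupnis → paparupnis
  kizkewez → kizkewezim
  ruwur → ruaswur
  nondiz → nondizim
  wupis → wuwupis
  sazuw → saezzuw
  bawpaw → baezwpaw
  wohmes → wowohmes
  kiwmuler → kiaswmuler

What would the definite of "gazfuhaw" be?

parupnis and nondiz both have last vowel 'i' yet inflect differently (paparupnis, nondizim), so the last vowel is not what conditions the rule; the final letter is.
"gazfuhaw" ends in -w. The stems ending in -w (bawpaw → baezwpaw, kopalaw → koezpalaw, sazuw → saezzuw) insert -ez- after the first vowel.
The other patterns: stems ending in -s repeat the first consonant+vowel as a prefix; stems ending in -z add -im; stems ending in -p or -r insert -as- after the first vowel.
So gazfuhaw → gaezzfuhaw.

gaezzfuhaw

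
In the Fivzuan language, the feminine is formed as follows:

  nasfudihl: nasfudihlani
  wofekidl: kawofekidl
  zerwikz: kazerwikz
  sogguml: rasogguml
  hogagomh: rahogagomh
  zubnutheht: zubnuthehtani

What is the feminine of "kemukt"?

kakemukt

"kemukt" has second-to-last letter 'k'. The one such stem in the data (zerwikz → kazerwikz) adds the prefix ka-, so the same rule applies.
The other patterns: stems whose second-to-last letter is 'h' add -ani; stems whose second-to-last letter is 'm' add the prefix ra-.
So kemukt → kakemukt.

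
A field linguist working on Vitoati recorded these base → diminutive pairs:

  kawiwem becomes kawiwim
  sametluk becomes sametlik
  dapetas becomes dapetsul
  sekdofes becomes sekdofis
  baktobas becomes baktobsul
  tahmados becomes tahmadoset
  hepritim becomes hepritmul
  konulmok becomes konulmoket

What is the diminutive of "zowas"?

zowsul

dapetas and tahmados both end in -s yet inflect differently (dapetsul, tahmadoset), so the final letter is not what conditions the rule; the last vowel is.
"zowas" has last vowel 'a'. The stems whose last vowel is 'a' (dapetas → dapetsul, baktobas → baktobsul) delete the last vowel and add -ul.
So zowas → zowsul.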